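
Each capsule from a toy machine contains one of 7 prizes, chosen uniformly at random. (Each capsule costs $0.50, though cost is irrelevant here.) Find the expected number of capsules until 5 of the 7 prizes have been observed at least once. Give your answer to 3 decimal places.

7.650

Going from k to k+1 distinct takes a geometric number of capsules with mean 7/(7-k).
Sum over k = 0,...,4: E = 7/7 + 7/6 + 7/5 + 7/4 + 7/3 = 7.6500.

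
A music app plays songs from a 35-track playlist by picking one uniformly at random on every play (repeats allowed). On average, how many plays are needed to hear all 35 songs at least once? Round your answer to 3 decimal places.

Split into phases: going from k distinct to k+1 distinct takes on average 35/(35-k) plays.
E[T] = 35/35 + 35/34 + 35/33 + ... + 35/2 + 35/1 = 35·H_{35}.
H_{35} = 4.1468, so E[T] = 145.1373.

145.137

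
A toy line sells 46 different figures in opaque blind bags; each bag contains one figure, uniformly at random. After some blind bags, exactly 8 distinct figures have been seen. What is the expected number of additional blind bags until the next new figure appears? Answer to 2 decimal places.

1.21

The number of blind bags until the next new figure is geometric with success probability 38/46, so its mean is 46/38.
E = 46/38 = 1.211.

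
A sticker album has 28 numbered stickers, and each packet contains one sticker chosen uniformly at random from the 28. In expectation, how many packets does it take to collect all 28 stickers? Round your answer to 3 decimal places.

After k distinct stickers have appeared, the next packet gives a new one with probability (28-k)/28, so the expected wait for the (k+1)-th is 28/(28-k).
E[T] = 28/28 + 28/27 + 28/26 + ... + 28/2 + 28/1 = 28·H_{28}.
H_{28} = 3.9272, so E[T] = 109.9608.

109.961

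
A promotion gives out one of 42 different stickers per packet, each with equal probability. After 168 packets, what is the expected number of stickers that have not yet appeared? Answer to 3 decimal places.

0.733

For each sticker, P(unseen after 168) = (41/42)^168 = 0.0175.
By linearity of expectation, E[unseen] = 42·(41/42)^168 = 0.7329.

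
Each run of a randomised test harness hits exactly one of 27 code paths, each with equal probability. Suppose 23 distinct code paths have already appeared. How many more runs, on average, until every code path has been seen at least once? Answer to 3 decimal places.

56.250

The wait to go from k to k+1 distinct code paths is geometric with mean 27/(27-k).
Sum over k = 23,...,26: E = 27/4 + 27/3 + 27/2 + 27/1 = 56.2500.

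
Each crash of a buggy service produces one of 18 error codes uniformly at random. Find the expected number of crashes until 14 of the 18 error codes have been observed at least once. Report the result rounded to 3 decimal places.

25.412

Going from k to k+1 distinct takes a geometric number of crashes with mean 18/(18-k).
Sum over k = 0,...,13: E = 18/18 + 18/17 + 18/16 + ... + 18/6 + 18/5 = 25.4119.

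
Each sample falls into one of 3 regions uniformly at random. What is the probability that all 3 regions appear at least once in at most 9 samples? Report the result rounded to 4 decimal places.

0.9221

By inclusion–exclusion over which regions are missing,
P(all seen) = Σ_{j=0}^{3} (-1)^j C(3,j)((3-j)/3)^9
= 1.00000 - 0.07804 + 0.00015 - 0.00000
= 0.92212.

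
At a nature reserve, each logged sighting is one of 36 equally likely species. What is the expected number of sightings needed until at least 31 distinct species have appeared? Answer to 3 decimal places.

68.084

Going from k to k+1 distinct takes a geometric number of sightings with mean 36/(36-k).
Sum over k = 0,...,30: E = 36/36 + 36/35 + 36/34 + ... + 36/7 + 36/6 = 68.0841.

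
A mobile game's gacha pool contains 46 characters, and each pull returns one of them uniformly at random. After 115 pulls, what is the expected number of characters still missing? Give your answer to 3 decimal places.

3.673

For each character, P(unseen after 115) = (45/46)^115 = 0.0799.
By linearity of expectation, E[unseen] = 46·(45/46)^115 = 3.6732.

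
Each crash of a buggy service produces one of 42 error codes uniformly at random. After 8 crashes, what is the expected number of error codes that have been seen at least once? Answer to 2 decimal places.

For each error code, P(seen in 8 crashes) = 1 - (41/42)^8 = 0.175.
By linearity of expectation, E[distinct seen] = 42·(1 - (41/42)^8) = 7.364.

7.36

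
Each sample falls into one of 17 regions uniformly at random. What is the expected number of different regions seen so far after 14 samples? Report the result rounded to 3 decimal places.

For each region, P(seen in 14 samples) = 1 - (16/17)^14 = 0.5720.
By linearity of expectation, E[distinct seen] = 17·(1 - (16/17)^14) = 9.7248.

9.725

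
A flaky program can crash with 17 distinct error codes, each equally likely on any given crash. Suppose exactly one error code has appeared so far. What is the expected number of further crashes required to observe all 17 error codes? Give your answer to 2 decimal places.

From k distinct to k+1 distinct takes on average 17/(17-k) crashes.
Sum over k = 1,...,16: E = 17/16 + 17/15 + 17/14 + ... + 17/2 + 17/1 = 57.472.

57.47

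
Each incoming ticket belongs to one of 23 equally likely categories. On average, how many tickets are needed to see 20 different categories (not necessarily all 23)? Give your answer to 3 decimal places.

Going from k to k+1 distinct takes a geometric number of tickets with mean 23/(23-k).
Sum over k = 0,...,19: E = 23/23 + 23/22 + 23/21 + ... + 23/5 + 23/4 = 43.7220.

43.722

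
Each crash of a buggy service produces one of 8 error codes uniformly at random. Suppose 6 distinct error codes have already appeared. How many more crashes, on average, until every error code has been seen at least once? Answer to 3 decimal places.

The wait to go from k to k+1 distinct error codes is geometric with mean 8/(8-k).
Sum over k = 6,...,7: E = 8/2 + 8/1 = 12.0000.

12.000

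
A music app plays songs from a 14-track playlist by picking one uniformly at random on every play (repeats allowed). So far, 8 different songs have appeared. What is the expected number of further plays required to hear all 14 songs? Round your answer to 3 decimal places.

34.300

With k distinct songs already seen, the next new one takes an expected 14/(14-k) plays.
Sum over k = 8,...,13: E = 14/6 + 14/5 + 14/4 + 14/3 + 14/2 + 14/1 = 34.3000.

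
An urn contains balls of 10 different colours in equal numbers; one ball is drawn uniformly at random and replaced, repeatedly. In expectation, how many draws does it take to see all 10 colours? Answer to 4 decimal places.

29.2897

The wait to go from k to k+1 distinct colours is geometric with mean 10/(10-k).
E[T] = 10/10 + 10/9 + 10/8 + ... + 10/2 + 10/1 = 10·H_{10}.
H_{10} = 2.92897, so E[T] = 29.28968.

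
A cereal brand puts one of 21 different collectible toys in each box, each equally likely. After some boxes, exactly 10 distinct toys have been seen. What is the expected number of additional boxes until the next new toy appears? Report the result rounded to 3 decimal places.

1.909

The number of boxes until the next new toy is geometric with success probability 11/21, so its mean is 21/11.
E = 21/11 = 1.9091.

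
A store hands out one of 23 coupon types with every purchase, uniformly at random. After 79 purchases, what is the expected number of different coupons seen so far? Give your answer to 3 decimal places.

For each coupon, P(seen in 79 purchases) = 1 - (22/23)^79 = 0.9702.
By linearity of expectation, E[distinct seen] = 23·(1 - (22/23)^79) = 22.3135.

22.314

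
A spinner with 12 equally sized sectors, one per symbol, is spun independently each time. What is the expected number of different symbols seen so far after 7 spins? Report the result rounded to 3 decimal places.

5.474

For each symbol, P(seen in 7 spins) = 1 - (11/12)^7 = 0.4561.
By linearity of expectation, E[distinct seen] = 12·(1 - (11/12)^7) = 5.4738.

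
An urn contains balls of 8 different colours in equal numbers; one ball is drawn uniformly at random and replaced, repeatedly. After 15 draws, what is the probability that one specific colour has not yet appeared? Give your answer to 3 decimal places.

On each draw the fixed colour fails to appear with probability 7/8.
P(still missing after 15) = (7/8)^15 = 0.1349.

0.135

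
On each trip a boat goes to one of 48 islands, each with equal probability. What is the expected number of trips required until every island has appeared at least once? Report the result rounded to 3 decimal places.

After k distinct islands have appeared, the next trip gives a new one with probability (48-k)/48, so the expected wait for the (k+1)-th is 48/(48-k).
E[T] = 48/48 + 48/47 + 48/46 + ... + 48/2 + 48/1 = 48·H_{48}.
H_{48} = 4.4588, so E[T] = 214.0223.

214.022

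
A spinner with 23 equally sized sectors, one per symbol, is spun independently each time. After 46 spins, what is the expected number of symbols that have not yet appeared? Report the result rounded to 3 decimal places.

2.976

For each symbol, P(unseen after 46) = (22/23)^46 = 0.1294.
By linearity of expectation, E[unseen] = 23·(22/23)^46 = 2.9764.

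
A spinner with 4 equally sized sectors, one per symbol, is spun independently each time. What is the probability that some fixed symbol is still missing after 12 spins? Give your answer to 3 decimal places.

0.032

On each spin the fixed symbol fails to appear with probability 3/4.
P(still missing after 12) = (3/4)^12 = 0.0317.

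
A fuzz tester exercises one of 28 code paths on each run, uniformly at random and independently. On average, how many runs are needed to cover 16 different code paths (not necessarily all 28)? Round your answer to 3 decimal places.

Going from k to k+1 distinct takes a geometric number of runs with mean 28/(28-k).
Sum over k = 0,...,15: E = 28/28 + 28/27 + 28/26 + ... + 28/14 + 28/13 = 23.0709.

23.071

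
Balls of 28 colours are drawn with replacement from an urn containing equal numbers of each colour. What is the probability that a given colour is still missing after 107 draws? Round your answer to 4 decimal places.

On each draw the fixed colour fails to appear with probability 27/28.
P(still missing after 107) = (27/28)^107 = 0.02042.

0.0204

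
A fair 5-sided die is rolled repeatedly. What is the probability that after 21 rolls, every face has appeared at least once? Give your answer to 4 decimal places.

0.9541

Let A_i be the event that face i is missing after 21 rolls. By inclusion–exclusion on the A_i,
P(all seen) = Σ_{j=0}^{5} (-1)^j C(5,j)((5-j)/5)^21
= 1.00000 - 0.04612 + 0.00022 - 0.00000 + 0.00000 - 0.00000
= 0.95410.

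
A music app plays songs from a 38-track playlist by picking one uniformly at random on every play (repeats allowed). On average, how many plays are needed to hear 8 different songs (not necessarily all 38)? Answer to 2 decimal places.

8.85

Going from k to k+1 distinct takes a geometric number of plays with mean 38/(38-k).
Sum over k = 0,...,7: E = 38/38 + 38/37 + 38/36 + ... + 38/32 + 38/31 = 8.851.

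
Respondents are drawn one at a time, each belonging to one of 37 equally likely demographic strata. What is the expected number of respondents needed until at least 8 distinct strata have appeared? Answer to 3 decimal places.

Going from k to k+1 distinct takes a geometric number of respondents with mean 37/(37-k).
Sum over k = 0,...,7: E = 37/37 + 37/36 + 37/35 + ... + 37/31 + 37/30 = 8.8775.

8.877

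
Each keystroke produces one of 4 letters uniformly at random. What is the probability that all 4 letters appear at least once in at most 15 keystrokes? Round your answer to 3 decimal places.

Let A_i be the event that letter i is missing after 15 keystrokes. By inclusion–exclusion on the A_i,
P(all seen) = Σ_{j=0}^{4} (-1)^j C(4,j)((4-j)/4)^15
= 1.0000 - 0.0535 + 0.0002 - 0.0000 + 0.0000
= 0.9467.

0.947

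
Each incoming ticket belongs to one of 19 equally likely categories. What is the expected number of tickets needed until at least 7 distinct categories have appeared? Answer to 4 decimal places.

8.4461

Going from k to k+1 distinct takes a geometric number of tickets with mean 19/(19-k).
Sum over k = 0,...,6: E = 19/19 + 19/18 + 19/17 + ... + 19/14 + 19/13 = 8.44605.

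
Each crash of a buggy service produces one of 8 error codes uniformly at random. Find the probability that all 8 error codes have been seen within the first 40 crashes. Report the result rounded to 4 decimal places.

By inclusion–exclusion over which error codes are missing,
P(all seen) = Σ_{j=0}^{8} (-1)^j C(8,j)((8-j)/8)^40
= 1.00000 - 0.03832 + 0.00028 - 0.00000 + 0.00000 - 0.00000 + 0.00000 - 0.00000 + 0.00000
= 0.96196.

0.9620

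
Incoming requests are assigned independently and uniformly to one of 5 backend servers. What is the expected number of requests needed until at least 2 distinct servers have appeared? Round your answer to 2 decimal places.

2.25

Going from k to k+1 distinct takes a geometric number of requests with mean 5/(5-k).
Sum over k = 0,...,1: E = 5/5 + 5/4 = 2.250.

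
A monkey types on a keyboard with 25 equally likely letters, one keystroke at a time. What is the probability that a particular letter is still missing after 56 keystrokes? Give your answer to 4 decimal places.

0.1017

Each keystroke misses the fixed letter with probability (25-1)/25 = 24/25, independently.
P(still missing after 56) = (24/25)^56 = 0.10167.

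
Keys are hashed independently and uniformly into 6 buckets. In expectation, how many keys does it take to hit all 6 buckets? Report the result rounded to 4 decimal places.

After k distinct buckets have appeared, the next key gives a new one with probability (6-k)/6, so the expected wait for the (k+1)-th is 6/(6-k).
E[T] = 6/6 + 6/5 + 6/4 + 6/3 + 6/2 + 6/1 = 6·H_{6}.
H_{6} = 2.45000, so E[T] = 14.70000.

14.7000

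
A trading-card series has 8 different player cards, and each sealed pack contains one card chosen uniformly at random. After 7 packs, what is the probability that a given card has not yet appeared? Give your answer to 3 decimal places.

Each pack misses the fixed card with probability (8-1)/8 = 7/8, independently.
P(still missing after 7) = (7/8)^7 = 0.3927.

0.393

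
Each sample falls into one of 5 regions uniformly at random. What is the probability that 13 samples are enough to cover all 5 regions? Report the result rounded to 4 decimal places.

Let A_i be the event that region i is missing after 13 samples. By inclusion–exclusion on the A_i,
P(all seen) = Σ_{j=0}^{5} (-1)^j C(5,j)((5-j)/5)^13
= 1.00000 - 0.27488 + 0.01306 - 0.00007 + 0.00000 - 0.00000
= 0.73812.

0.7381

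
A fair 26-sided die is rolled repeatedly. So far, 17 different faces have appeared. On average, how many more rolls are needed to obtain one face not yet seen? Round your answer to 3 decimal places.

Each roll yields a new face with probability (26-17)/26 = 9/26, so the wait is geometric with mean 26/9.
E = 26/9 = 2.8889.

2.889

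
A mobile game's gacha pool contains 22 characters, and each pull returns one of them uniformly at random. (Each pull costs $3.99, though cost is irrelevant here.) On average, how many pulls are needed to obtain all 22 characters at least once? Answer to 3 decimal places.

81.198

The wait to go from k to k+1 distinct characters is geometric with mean 22/(22-k).
E[T] = 22/22 + 22/21 + 22/20 + ... + 22/2 + 22/1 = 22·H_{22}.
H_{22} = 3.6908, so E[T] = 81.1979.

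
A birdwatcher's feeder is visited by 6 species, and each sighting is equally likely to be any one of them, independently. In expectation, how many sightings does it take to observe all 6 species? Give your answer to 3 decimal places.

Split into phases: going from k distinct to k+1 distinct takes on average 6/(6-k) sightings.
E[T] = 6/6 + 6/5 + 6/4 + 6/3 + 6/2 + 6/1 = 6·H_{6}.
H_{6} = 2.4500, so E[T] = 14.7000.

14.700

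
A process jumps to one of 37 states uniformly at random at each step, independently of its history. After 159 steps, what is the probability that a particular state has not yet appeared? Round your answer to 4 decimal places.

On each step the fixed state fails to appear with probability 36/37.
P(still missing after 159) = (36/37)^159 = 0.01282.

0.0128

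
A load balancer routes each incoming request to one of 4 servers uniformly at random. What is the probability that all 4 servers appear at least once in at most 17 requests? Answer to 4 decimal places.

By inclusion–exclusion over which servers are missing,
P(all seen) = Σ_{j=0}^{4} (-1)^j C(4,j)((4-j)/4)^17
= 1.00000 - 0.03007 + 0.00005 - 0.00000 + 0.00000
= 0.96998.

0.9700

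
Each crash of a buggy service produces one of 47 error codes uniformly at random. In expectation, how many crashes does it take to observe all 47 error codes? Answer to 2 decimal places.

208.58

The wait to go from k to k+1 distinct error codes is geometric with mean 47/(47-k).
E[T] = 47/47 + 47/46 + 47/45 + ... + 47/2 + 47/1 = 47·H_{47}.
H_{47} = 4.438, so E[T] = 208.584.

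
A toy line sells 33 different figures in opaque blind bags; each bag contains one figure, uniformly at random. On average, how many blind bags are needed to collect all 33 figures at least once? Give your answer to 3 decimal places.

The wait to go from k to k+1 distinct figures is geometric with mean 33/(33-k).
E[T] = 33/33 + 33/32 + 33/31 + ... + 33/2 + 33/1 = 33·H_{33}.
H_{33} = 4.0888, so E[T] = 134.9303.

134.930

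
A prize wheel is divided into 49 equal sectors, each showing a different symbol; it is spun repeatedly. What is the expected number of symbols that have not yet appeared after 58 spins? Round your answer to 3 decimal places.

For each symbol, P(unseen after 58) = (48/49)^58 = 0.3024.
By linearity of expectation, E[unseen] = 49·(48/49)^58 = 14.8189.

14.819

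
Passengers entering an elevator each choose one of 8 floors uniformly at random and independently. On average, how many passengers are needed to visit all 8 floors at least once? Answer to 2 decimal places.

21.74

After k distinct floors have appeared, the next passenger gives a new one with probability (8-k)/8, so the expected wait for the (k+1)-th is 8/(8-k).
E[T] = 8/8 + 8/7 + 8/6 + ... + 8/2 + 8/1 = 8·H_{8}.
H_{8} = 2.718, so E[T] = 21.743.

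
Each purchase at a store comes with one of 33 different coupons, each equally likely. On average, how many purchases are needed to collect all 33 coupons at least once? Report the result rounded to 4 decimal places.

134.9303

Split into phases: going from k distinct to k+1 distinct takes on average 33/(33-k) purchases.
E[T] = 33/33 + 33/32 + 33/31 + ... + 33/2 + 33/1 = 33·H_{33}.
H_{33} = 4.08880, so E[T] = 134.93034.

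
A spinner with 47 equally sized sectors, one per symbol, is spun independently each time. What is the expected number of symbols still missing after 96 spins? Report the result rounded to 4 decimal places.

5.9629

For each symbol, P(unseen after 96) = (46/47)^96 = 0.12687.
By linearity of expectation, E[unseen] = 47·(46/47)^96 = 5.96287.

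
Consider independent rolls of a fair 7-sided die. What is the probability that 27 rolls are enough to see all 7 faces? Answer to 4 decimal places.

0.8933

By inclusion–exclusion over which faces are missing,
P(all seen) = Σ_{j=0}^{7} (-1)^j C(7,j)((7-j)/7)^27
= 1.00000 - 0.10903 + 0.00238 - 0.00001 + 0.00000 - 0.00000 + 0.00000 - 0.00000
= 0.89334.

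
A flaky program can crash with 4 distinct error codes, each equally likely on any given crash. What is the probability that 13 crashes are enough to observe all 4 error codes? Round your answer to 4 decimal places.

0.9057

By inclusion–exclusion over which error codes are missing,
P(all seen) = Σ_{j=0}^{4} (-1)^j C(4,j)((4-j)/4)^13
= 1.00000 - 0.09503 + 0.00073 - 0.00000 + 0.00000
= 0.90570.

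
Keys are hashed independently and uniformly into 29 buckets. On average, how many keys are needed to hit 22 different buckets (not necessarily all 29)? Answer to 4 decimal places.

39.6951

Going from k to k+1 distinct takes a geometric number of keys with mean 29/(29-k).
Sum over k = 0,...,21: E = 29/29 + 29/28 + 29/27 + ... + 29/9 + 29/8 = 39.69510.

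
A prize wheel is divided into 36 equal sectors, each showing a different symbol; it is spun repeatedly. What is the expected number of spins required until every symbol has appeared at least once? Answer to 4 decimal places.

After k distinct symbols have appeared, the next spin gives a new one with probability (36-k)/36, so the expected wait for the (k+1)-th is 36/(36-k).
E[T] = 36/36 + 36/35 + 36/34 + ... + 36/2 + 36/1 = 36·H_{36}.
H_{36} = 4.17456, so E[T] = 150.28413.

150.2841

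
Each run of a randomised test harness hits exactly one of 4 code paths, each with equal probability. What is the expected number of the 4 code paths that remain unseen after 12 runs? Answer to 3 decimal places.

For each code path, P(unseen after 12) = (3/4)^12 = 0.0317.
By linearity of expectation, E[unseen] = 4·(3/4)^12 = 0.1267.

0.127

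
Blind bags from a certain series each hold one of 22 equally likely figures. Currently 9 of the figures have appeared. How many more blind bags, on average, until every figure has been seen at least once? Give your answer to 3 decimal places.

69.963

The wait to go from k to k+1 distinct figures is geometric with mean 22/(22-k).
Sum over k = 9,...,21: E = 22/13 + 22/12 + 22/11 + ... + 22/2 + 22/1 = 69.9629.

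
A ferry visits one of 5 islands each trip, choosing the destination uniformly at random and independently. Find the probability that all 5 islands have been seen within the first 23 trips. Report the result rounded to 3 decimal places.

Let A_i be the event that island i is missing after 23 trips. By inclusion–exclusion on the A_i,
P(all seen) = Σ_{j=0}^{5} (-1)^j C(5,j)((5-j)/5)^23
= 1.0000 - 0.0295 + 0.0001 - 0.0000 + 0.0000 - 0.0000
= 0.9706.

0.971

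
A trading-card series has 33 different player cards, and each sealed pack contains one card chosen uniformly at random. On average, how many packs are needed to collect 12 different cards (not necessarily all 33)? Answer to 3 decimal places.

Going from k to k+1 distinct takes a geometric number of packs with mean 33/(33-k).
Sum over k = 0,...,11: E = 33/33 + 33/32 + 33/31 + ... + 33/23 + 33/22 = 14.6335.

14.634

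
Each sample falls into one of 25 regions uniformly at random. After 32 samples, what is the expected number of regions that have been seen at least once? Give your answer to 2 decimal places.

For each region, P(seen in 32 samples) = 1 - (24/25)^32 = 0.729.
By linearity of expectation, E[distinct seen] = 25·(1 - (24/25)^32) = 18.230.

18.23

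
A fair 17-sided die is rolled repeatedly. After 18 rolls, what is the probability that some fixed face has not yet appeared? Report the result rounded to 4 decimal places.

On each roll the fixed face fails to appear with probability 16/17.
P(still missing after 18) = (16/17)^18 = 0.33580.

0.3358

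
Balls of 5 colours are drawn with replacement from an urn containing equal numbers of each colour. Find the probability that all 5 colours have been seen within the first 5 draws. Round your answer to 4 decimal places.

0.0384

By inclusion–exclusion over which colours are missing,
P(all seen) = Σ_{j=0}^{5} (-1)^j C(5,j)((5-j)/5)^5
= 1.00000 - 1.63840 + 0.77760 - 0.10240 + 0.00160 - 0.00000
= 0.03840.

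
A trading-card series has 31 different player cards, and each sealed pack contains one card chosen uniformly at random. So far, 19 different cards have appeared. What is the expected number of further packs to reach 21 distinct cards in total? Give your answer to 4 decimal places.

5.4015

The wait to go from k to k+1 distinct cards is geometric with mean 31/(31-k).
Sum over k = 19,...,20: E = 31/12 + 31/11 = 5.40152.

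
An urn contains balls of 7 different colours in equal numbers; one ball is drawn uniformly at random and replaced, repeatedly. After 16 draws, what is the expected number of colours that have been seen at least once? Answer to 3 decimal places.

6.406

For each colour, P(seen in 16 draws) = 1 - (6/7)^16 = 0.9151.
By linearity of expectation, E[distinct seen] = 7·(1 - (6/7)^16) = 6.4058.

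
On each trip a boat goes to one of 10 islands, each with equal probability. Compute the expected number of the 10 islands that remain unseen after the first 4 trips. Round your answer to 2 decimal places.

6.56

For each island, P(unseen after 4) = (9/10)^4 = 0.656.
By linearity of expectation, E[unseen] = 10·(9/10)^4 = 6.561.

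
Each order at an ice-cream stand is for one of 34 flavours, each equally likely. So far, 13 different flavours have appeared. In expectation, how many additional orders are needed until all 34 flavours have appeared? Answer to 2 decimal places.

With k distinct flavours already seen, the next new one takes an expected 34/(34-k) orders.
Sum over k = 13,...,33: E = 34/21 + 34/20 + 34/19 + ... + 34/2 + 34/1 = 123.942.

123.94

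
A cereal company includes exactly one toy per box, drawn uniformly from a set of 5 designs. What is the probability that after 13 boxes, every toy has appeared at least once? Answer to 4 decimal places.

By inclusion–exclusion over which toys are missing,
P(all seen) = Σ_{j=0}^{5} (-1)^j C(5,j)((5-j)/5)^13
= 1.00000 - 0.27488 + 0.01306 - 0.00007 + 0.00000 - 0.00000
= 0.73812.

0.7381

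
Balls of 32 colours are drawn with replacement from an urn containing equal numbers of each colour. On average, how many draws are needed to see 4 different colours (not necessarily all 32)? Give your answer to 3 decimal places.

Going from k to k+1 distinct takes a geometric number of draws with mean 32/(32-k).
Sum over k = 0,...,3: E = 32/32 + 32/31 + 32/30 + 32/29 = 4.2024.

4.202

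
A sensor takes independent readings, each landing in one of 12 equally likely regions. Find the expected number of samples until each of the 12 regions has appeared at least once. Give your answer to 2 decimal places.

After k distinct regions have appeared, the next sample gives a new one with probability (12-k)/12, so the expected wait for the (k+1)-th is 12/(12-k).
E[T] = 12/12 + 12/11 + 12/10 + ... + 12/2 + 12/1 = 12·H_{12}.
H_{12} = 3.103, so E[T] = 37.239.

37.24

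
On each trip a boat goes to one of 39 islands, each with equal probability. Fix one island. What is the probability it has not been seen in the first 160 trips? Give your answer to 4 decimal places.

On each trip the fixed island fails to appear with probability 38/39.
P(still missing after 160) = (38/39)^160 = 0.01567.

0.0157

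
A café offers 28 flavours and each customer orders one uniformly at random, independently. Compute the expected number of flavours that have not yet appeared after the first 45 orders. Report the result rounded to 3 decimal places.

5.450

For each flavour, P(unseen after 45) = (27/28)^45 = 0.1947.
By linearity of expectation, E[unseen] = 28·(27/28)^45 = 5.4502.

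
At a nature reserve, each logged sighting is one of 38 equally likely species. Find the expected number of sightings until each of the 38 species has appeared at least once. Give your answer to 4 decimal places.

160.6603

The wait to go from k to k+1 distinct species is geometric with mean 38/(38-k).
E[T] = 38/38 + 38/37 + 38/36 + ... + 38/2 + 38/1 = 38·H_{38}.
H_{38} = 4.22790, so E[T] = 160.66028.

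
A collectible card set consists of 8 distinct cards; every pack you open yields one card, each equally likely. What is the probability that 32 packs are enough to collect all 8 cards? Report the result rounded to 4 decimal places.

Let A_i be the event that card i is missing after 32 packs. By inclusion–exclusion on the A_i,
P(all seen) = Σ_{j=0}^{8} (-1)^j C(8,j)((8-j)/8)^32
= 1.00000 - 0.11152 + 0.00281 - 0.00002 + 0.00000 - 0.00000 + 0.00000 - 0.00000 + 0.00000
= 0.89128.

0.8913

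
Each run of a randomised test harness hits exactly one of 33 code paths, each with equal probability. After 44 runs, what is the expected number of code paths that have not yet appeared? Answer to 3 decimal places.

8.521

For each code path, P(unseen after 44) = (32/33)^44 = 0.2582.
By linearity of expectation, E[unseen] = 33·(32/33)^44 = 8.5212.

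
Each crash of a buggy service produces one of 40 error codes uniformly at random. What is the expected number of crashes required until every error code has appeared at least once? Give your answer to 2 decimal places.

171.14

After k distinct error codes have appeared, the next crash gives a new one with probability (40-k)/40, so the expected wait for the (k+1)-th is 40/(40-k).
E[T] = 40/40 + 40/39 + 40/38 + ... + 40/2 + 40/1 = 40·H_{40}.
H_{40} = 4.279, so E[T] = 171.142.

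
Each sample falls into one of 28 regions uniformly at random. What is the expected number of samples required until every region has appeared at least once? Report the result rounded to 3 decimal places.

109.961

The wait to go from k to k+1 distinct regions is geometric with mean 28/(28-k).
E[T] = 28/28 + 28/27 + 28/26 + ... + 28/2 + 28/1 = 28·H_{28}.
H_{28} = 3.9272, so E[T] = 109.9608.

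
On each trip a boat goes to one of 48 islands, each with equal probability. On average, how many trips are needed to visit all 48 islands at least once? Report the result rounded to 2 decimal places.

214.02

Split into phases: going from k distinct to k+1 distinct takes on average 48/(48-k) trips.
E[T] = 48/48 + 48/47 + 48/46 + ... + 48/2 + 48/1 = 48·H_{48}.
H_{48} = 4.459, so E[T] = 214.022.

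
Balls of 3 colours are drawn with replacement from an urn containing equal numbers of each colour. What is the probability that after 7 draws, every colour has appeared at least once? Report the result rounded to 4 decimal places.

0.8258

Let A_i be the event that colour i is missing after 7 draws. By inclusion–exclusion on the A_i,
P(all seen) = Σ_{j=0}^{3} (-1)^j C(3,j)((3-j)/3)^7
= 1.00000 - 0.17558 + 0.00137 - 0.00000
= 0.82579.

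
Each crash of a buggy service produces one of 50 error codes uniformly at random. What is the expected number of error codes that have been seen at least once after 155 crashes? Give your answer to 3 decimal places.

For each error code, P(seen in 155 crashes) = 1 - (49/50)^155 = 0.9563.
By linearity of expectation, E[distinct seen] = 50·(1 - (49/50)^155) = 47.8172.

47.817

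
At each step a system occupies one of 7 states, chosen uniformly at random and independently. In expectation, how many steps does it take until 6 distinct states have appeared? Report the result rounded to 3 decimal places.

Going from k to k+1 distinct takes a geometric number of steps with mean 7/(7-k).
Sum over k = 0,...,5: E = 7/7 + 7/6 + 7/5 + 7/4 + 7/3 + 7/2 = 11.1500.

11.150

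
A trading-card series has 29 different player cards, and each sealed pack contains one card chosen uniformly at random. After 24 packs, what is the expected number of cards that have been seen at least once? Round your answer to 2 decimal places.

For each card, P(seen in 24 packs) = 1 - (28/29)^24 = 0.569.
By linearity of expectation, E[distinct seen] = 29·(1 - (28/29)^24) = 16.508.

16.51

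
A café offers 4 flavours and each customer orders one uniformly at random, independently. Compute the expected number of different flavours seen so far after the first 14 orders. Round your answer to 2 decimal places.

For each flavour, P(seen in 14 orders) = 1 - (3/4)^14 = 0.982.
By linearity of expectation, E[distinct seen] = 4·(1 - (3/4)^14) = 3.929.

3.93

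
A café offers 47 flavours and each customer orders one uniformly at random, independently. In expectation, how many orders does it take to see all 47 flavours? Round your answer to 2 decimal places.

208.58

Split into phases: going from k distinct to k+1 distinct takes on average 47/(47-k) orders.
E[T] = 47/47 + 47/46 + 47/45 + ... + 47/2 + 47/1 = 47·H_{47}.
H_{47} = 4.438, so E[T] = 208.584.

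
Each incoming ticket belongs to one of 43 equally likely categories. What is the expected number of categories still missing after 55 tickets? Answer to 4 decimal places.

For each category, P(unseen after 55) = (42/43)^55 = 0.27412.
By linearity of expectation, E[unseen] = 43·(42/43)^55 = 11.78730.

11.7873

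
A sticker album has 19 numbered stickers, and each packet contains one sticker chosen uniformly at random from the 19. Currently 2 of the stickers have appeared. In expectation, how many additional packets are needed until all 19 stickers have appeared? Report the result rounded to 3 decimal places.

The wait to go from k to k+1 distinct stickers is geometric with mean 19/(19-k).
Sum over k = 2,...,18: E = 19/17 + 19/16 + 19/15 + ... + 19/2 + 19/1 = 65.3515.

65.351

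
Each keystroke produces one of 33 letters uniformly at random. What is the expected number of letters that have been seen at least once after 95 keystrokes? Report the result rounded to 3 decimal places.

31.226

For each letter, P(seen in 95 keystrokes) = 1 - (32/33)^95 = 0.9462.
By linearity of expectation, E[distinct seen] = 33·(1 - (32/33)^95) = 31.2261.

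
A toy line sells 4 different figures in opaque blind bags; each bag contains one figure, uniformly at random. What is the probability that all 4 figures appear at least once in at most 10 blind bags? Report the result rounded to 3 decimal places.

0.781

Let A_i be the event that figure i is missing after 10 blind bags. By inclusion–exclusion on the A_i,
P(all seen) = Σ_{j=0}^{4} (-1)^j C(4,j)((4-j)/4)^10
= 1.0000 - 0.2253 + 0.0059 - 0.0000 + 0.0000
= 0.7806.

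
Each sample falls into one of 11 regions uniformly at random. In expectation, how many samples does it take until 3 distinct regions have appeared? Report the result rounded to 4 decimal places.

With k distinct regions already seen, the next new one arrives after an expected 11/(11-k) samples.
Sum over k = 0,...,2: E = 11/11 + 11/10 + 11/9 = 3.32222.

3.3222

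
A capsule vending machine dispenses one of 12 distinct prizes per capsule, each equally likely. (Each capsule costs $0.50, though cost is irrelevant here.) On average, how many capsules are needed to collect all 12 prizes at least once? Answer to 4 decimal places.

37.2385

The wait to go from k to k+1 distinct prizes is geometric with mean 12/(12-k).
E[T] = 12/12 + 12/11 + 12/10 + ... + 12/2 + 12/1 = 12·H_{12}.
H_{12} = 3.10321, so E[T] = 37.23853.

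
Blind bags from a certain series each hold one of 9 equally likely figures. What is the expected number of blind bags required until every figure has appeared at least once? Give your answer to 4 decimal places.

25.4607

Split into phases: going from k distinct to k+1 distinct takes on average 9/(9-k) blind bags.
E[T] = 9/9 + 9/8 + 9/7 + ... + 9/2 + 9/1 = 9·H_{9}.
H_{9} = 2.82897, so E[T] = 25.46071.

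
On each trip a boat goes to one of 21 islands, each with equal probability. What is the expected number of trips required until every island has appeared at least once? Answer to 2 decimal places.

76.55

The wait to go from k to k+1 distinct islands is geometric with mean 21/(21-k).
E[T] = 21/21 + 21/20 + 21/19 + ... + 21/2 + 21/1 = 21·H_{21}.
H_{21} = 3.645, so E[T] = 76.553.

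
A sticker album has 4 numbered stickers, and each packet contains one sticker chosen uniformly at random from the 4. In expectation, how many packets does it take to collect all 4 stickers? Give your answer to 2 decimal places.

Split into phases: going from k distinct to k+1 distinct takes on average 4/(4-k) packets.
E[T] = 4/4 + 4/3 + 4/2 + 4/1 = 4·H_{4}.
H_{4} = 2.083, so E[T] = 8.333.

8.33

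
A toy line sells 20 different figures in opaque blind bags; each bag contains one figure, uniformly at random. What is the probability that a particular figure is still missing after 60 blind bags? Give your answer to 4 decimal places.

On each blind bag the fixed figure fails to appear with probability 19/20.
P(still missing after 60) = (19/20)^60 = 0.04607.

0.0461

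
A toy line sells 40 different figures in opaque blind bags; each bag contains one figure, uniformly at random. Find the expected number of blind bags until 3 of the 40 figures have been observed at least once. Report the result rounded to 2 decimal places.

Going from k to k+1 distinct takes a geometric number of blind bags with mean 40/(40-k).
Sum over k = 0,...,2: E = 40/40 + 40/39 + 40/38 = 3.078.

3.08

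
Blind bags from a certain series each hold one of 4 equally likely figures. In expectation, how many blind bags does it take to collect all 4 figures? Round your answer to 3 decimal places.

Split into phases: going from k distinct to k+1 distinct takes on average 4/(4-k) blind bags.
E[T] = 4/4 + 4/3 + 4/2 + 4/1 = 4·H_{4}.
H_{4} = 2.0833, so E[T] = 8.3333.

8.333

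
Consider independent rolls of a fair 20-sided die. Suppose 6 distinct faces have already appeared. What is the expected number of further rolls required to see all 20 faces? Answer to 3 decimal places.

65.031

From k distinct to k+1 distinct takes on average 20/(20-k) rolls.
Sum over k = 6,...,19: E = 20/14 + 20/13 + 20/12 + ... + 20/2 + 20/1 = 65.0312.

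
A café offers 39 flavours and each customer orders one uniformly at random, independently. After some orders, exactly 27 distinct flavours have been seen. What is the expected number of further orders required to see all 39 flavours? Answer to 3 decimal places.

With k distinct flavours already seen, the next new one takes an expected 39/(39-k) orders.
Sum over k = 27,...,38: E = 39/12 + 39/11 + 39/10 + ... + 39/2 + 39/1 = 121.0252.

121.025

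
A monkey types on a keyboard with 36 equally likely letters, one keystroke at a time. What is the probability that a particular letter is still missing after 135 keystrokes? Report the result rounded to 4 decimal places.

Each keystroke misses the fixed letter with probability (36-1)/36 = 35/36, independently.
P(still missing after 135) = (35/36)^135 = 0.02230.

0.0223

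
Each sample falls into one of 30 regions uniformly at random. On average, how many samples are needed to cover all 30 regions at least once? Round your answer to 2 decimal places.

After k distinct regions have appeared, the next sample gives a new one with probability (30-k)/30, so the expected wait for the (k+1)-th is 30/(30-k).
E[T] = 30/30 + 30/29 + 30/28 + ... + 30/2 + 30/1 = 30·H_{30}.
H_{30} = 3.995, so E[T] = 119.850.

119.85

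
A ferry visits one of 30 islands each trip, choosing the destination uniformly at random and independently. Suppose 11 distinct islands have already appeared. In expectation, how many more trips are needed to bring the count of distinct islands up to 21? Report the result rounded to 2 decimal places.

The wait to go from k to k+1 distinct islands is geometric with mean 30/(30-k).
Sum over k = 11,...,20: E = 30/19 + 30/18 + 30/17 + ... + 30/11 + 30/10 = 21.563.

21.56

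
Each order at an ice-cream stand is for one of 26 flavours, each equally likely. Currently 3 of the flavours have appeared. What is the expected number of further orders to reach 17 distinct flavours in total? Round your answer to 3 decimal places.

23.538

With k distinct flavours already seen, the next new one takes an expected 26/(26-k) orders.
Sum over k = 3,...,16: E = 26/23 + 26/22 + 26/21 + ... + 26/11 + 26/10 = 23.5384.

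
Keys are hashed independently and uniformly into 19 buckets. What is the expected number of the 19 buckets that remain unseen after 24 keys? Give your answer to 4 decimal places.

For each bucket, P(unseen after 24) = (18/19)^24 = 0.27318.
By linearity of expectation, E[unseen] = 19·(18/19)^24 = 5.19048.

5.1905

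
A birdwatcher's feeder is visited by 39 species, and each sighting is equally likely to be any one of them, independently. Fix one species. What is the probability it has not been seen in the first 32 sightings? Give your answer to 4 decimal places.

0.4355

Each sighting misses the fixed species with probability (39-1)/39 = 38/39, independently.
P(still missing after 32) = (38/39)^32 = 0.43552.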